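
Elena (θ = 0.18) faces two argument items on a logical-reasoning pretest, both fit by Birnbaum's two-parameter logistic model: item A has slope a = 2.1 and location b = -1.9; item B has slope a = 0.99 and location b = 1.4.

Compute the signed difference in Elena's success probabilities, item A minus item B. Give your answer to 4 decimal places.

P(θ) = 1 / (1 + exp(−a(θ − b)))
P_A = 0.9875
P_B = 0.2301
P_A − P_B = 0.7574

0.7574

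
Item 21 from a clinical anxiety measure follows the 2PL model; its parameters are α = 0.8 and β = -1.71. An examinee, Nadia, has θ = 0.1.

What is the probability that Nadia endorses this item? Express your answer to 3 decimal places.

P(θ) = 1 / (1 + exp(−α(θ − β)))
Exponent: 0.8 × (0.1 − (-1.71)) = 1.4480
1/(1 + e^{-1.4480}) = 0.8097

0.810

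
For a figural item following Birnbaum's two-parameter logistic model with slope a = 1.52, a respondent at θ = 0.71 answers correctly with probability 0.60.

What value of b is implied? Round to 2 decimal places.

P(θ) = 1 / (1 + exp(−a(θ − b)))
logit(0.60) = ln(0.60/0.40) = 0.4055
b = θ − logit/(a) = 0.71 − 0.4055/1.5200 = 0.4432

0.44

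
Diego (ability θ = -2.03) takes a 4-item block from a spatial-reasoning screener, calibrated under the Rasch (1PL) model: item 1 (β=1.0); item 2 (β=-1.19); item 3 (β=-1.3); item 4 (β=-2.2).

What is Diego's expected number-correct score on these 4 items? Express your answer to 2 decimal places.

P(θ) = 1 / (1 + exp(−(θ − β)))
P_1 = 1/(1+e^{3.0300}) = 0.0461
P_2 = 1/(1+e^{0.8400}) = 0.3015
P_3 = 1/(1+e^{0.7300}) = 0.3252
P_4 = 1/(1+e^{-0.1700}) = 0.5424
E[score] = 0.0461 + 0.3015 + 0.3252 + 0.5424 = 1.2152

1.22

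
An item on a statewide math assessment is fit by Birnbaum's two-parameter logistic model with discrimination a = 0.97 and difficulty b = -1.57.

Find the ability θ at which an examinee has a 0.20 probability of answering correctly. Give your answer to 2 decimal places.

-3.00

P(θ) = 1 / (1 + exp(−a(θ − b)))
logit = ln(0.2000/0.8000) = -1.3863
θ = b + logit/(a) = -1.57 + (-1.3863)/0.9700 = -2.9992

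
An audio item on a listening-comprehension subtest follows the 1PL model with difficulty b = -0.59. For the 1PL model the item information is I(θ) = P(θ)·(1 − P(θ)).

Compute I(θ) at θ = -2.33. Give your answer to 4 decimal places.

P = 1/(1+e^{1.7400}) = 0.1493
P(1−P) = 0.1493 × 0.8507 = 0.1270
I = P(1−P) = 0.12702

0.1270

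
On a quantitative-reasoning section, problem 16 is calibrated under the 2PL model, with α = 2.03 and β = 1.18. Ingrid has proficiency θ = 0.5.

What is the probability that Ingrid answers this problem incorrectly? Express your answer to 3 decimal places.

P(θ) = 1 / (1 + exp(−α(θ − β)))
Exponent: 2.03 × (0.5 − 1.18) = -1.3804
1/(1 + e^{1.3804}) = 0.2009
P(incorrect) = 1 − 0.2009 = 0.7991

0.799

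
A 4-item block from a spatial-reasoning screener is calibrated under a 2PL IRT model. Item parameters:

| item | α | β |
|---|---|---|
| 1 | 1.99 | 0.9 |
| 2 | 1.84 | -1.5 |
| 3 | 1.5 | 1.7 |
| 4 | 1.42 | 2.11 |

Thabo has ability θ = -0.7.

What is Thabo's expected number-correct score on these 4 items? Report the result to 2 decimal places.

0.90

P(θ) = 1 / (1 + exp(−α(θ − β)))
P_1 = 1/(1+e^{3.1840}) = 0.0398
P_2 = 1/(1+e^{-1.4720}) = 0.8134
P_3 = 1/(1+e^{3.6000}) = 0.0266
P_4 = 1/(1+e^{3.9902}) = 0.0182
E[score] = 0.0398 + 0.8134 + 0.0266 + 0.0182 = 0.8979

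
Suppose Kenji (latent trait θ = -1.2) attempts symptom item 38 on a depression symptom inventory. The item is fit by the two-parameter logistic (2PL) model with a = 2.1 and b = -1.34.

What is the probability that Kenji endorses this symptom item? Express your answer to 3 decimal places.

P(θ) = 1 / (1 + exp(−a(θ − b)))
Exponent: 2.1 × (-1.2 − (-1.34)) = 0.2940
1/(1 + e^{-0.2940}) = 0.5730

0.573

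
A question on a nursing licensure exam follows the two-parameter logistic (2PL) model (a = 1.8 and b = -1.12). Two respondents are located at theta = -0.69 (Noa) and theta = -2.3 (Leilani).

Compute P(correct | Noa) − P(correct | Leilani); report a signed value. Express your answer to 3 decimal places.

P(theta) = 1 / (1 + exp(−a(theta − b)))
P(Noa) = 0.6844  [exponent 0.7740]
P(Leilani) = 0.1068  [exponent -2.1240]
Difference = 0.6844 − 0.1068 = 0.5776

0.578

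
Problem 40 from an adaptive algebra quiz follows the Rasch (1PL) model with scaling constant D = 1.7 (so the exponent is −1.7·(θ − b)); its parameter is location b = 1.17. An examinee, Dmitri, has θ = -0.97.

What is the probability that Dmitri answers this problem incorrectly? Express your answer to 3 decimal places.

P(θ) = 1 / (1 + exp(−D·(θ − b)))
Exponent: 1.7 × (-0.97 − 1.17) = -3.6380
1/(1 + e^{3.6380}) = 0.0256
P = 0.0256
P(incorrect) = 1 − 0.0256 = 0.9744

0.974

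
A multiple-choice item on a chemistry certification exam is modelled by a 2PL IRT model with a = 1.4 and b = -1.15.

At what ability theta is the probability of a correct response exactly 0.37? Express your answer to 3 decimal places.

-1.530

P(theta) = 1 / (1 + exp(−a(theta − b)))
logit = ln(0.3700/0.6300) = -0.5322
theta = b + logit/(a) = -1.15 + (-0.5322)/1.4000 = -1.5302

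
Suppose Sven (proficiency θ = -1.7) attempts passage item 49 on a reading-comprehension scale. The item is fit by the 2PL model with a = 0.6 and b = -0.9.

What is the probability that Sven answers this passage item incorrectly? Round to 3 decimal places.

0.618

P(θ) = 1 / (1 + exp(−a(θ − b)))
Exponent: 0.6 × (-1.7 − (-0.9)) = -0.4800
1/(1 + e^{0.4800}) = 0.3823
P(incorrect) = 1 − 0.3823 = 0.6177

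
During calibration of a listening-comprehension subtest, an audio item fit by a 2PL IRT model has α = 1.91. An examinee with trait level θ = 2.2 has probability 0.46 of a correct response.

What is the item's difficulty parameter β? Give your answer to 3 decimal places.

P(θ) = 1 / (1 + exp(−α(θ − β)))
logit(0.46) = ln(0.46/0.54) = -0.1603
β = θ − logit/(α) = 2.2 − (-0.1603)/1.9100 = 2.2839

2.284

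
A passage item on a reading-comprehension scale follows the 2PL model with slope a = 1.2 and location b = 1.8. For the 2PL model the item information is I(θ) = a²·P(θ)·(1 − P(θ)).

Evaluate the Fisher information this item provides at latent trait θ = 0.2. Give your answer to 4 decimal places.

P = 1/(1+e^{1.9200}) = 0.1279
P(1−P) = 0.1279 × 0.8721 = 0.1115
I = a² × P(1−P) = 1.2² × 0.1115 = 0.16058

0.1606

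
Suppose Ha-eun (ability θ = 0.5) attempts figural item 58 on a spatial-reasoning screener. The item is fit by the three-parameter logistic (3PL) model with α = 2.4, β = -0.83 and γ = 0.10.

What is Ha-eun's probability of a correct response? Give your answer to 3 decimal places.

0.964

P(θ) = γ + (1 − γ) · 1 / (1 + exp(−α(θ − β)))
Exponent: 2.4 × (0.5 − (-0.83)) = 3.1920
1/(1 + e^{-3.1920}) = 0.9605
P = 0.10 + 0.90 × 0.9605 = 0.9645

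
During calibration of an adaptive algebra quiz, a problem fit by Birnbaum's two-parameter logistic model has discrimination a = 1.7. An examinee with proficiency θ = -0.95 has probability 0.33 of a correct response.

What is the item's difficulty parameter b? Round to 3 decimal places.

-0.533

P(θ) = 1 / (1 + exp(−a(θ − b)))
logit(0.33) = ln(0.33/0.67) = -0.7082
b = θ − logit/(a) = -0.95 − (-0.7082)/1.7000 = -0.5334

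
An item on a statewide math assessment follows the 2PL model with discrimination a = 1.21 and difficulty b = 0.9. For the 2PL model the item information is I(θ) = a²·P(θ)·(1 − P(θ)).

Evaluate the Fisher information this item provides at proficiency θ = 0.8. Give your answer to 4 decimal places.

0.3647

P = 1/(1+e^{0.1210}) = 0.4698
P(1−P) = 0.4698 × 0.5302 = 0.2491
I = a² × P(1−P) = 1.21² × 0.2491 = 0.36469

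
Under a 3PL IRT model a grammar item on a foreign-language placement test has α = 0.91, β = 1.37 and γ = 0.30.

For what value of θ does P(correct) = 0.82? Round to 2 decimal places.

P(θ) = γ + (1 − γ) · 1 / (1 + exp(−α(θ − β)))
Remove guessing floor: (0.82 − 0.30)/(1 − 0.30) = 0.7429
logit = ln(0.7429/0.2571) = 1.0609
θ = β + logit/(α) = 1.37 + 1.0609/0.9100 = 2.5358

2.54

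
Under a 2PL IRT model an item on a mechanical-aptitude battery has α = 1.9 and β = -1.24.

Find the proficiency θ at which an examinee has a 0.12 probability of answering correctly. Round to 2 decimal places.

-2.29

P(θ) = 1 / (1 + exp(−α(θ − β)))
logit = ln(0.1200/0.8800) = -1.9924
θ = β + logit/(α) = -1.24 + (-1.9924)/1.9000 = -2.2886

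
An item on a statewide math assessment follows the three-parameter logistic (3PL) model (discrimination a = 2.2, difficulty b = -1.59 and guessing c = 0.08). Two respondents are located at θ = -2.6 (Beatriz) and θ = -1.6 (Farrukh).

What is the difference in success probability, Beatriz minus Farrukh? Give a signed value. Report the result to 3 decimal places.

-0.365

P(θ) = c + (1 − c) · 1 / (1 + exp(−a(θ − b)))
P(Beatriz) = 0.1700  [exponent -2.2220]
P(Farrukh) = 0.5349  [exponent -0.0220]
Difference = 0.1700 − 0.5349 = -0.3650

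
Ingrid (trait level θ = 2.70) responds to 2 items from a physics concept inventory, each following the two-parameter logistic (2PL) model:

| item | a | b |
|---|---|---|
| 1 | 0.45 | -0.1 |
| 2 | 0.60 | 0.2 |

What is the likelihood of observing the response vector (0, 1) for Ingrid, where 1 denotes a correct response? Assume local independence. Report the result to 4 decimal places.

0.1807

P(θ) = 1 / (1 + exp(−a(θ − b)))
P_1 = 1/(1+e^{-1.2600}) = 0.7790
P_2 = 1/(1+e^{-1.5000}) = 0.8176
L = (1−P_1) × P_2 = 0.2210 × 0.8176 = 0.18066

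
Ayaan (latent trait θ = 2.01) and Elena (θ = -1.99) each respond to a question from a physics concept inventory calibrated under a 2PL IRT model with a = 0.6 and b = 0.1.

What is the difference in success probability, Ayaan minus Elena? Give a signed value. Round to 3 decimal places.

0.537

P(θ) = 1 / (1 + exp(−a(θ − b)))
P(Ayaan) = 0.7588  [exponent 1.1460]
P(Elena) = 0.2220  [exponent -1.2540]
Difference = 0.7588 − 0.2220 = 0.5368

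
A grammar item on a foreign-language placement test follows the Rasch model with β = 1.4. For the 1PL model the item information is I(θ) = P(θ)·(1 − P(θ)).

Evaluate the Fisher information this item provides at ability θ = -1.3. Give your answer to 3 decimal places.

P = 1/(1+e^{2.7000}) = 0.0630
P(1−P) = 0.0630 × 0.9370 = 0.0590
I = P(1−P) = 0.05901

0.059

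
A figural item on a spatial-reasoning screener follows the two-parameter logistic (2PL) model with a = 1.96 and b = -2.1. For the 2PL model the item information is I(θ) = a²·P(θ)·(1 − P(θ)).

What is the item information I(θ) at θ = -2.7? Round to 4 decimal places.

P = 1/(1+e^{1.1760}) = 0.2358
P(1−P) = 0.2358 × 0.7642 = 0.1802
I = a² × P(1−P) = 1.96² × 0.1802 = 0.69219

0.6922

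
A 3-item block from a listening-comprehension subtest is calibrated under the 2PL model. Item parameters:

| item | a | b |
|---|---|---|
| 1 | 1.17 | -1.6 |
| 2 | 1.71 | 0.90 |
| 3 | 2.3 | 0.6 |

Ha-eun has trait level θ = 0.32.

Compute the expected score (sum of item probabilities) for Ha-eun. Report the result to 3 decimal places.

P(θ) = 1 / (1 + exp(−a(θ − b)))
P_1 = 1/(1+e^{-2.2464}) = 0.9043
P_2 = 1/(1+e^{0.9918}) = 0.2706
P_3 = 1/(1+e^{0.6440}) = 0.3443
E[score] = 0.9043 + 0.2706 + 0.3443 = 1.5192

1.519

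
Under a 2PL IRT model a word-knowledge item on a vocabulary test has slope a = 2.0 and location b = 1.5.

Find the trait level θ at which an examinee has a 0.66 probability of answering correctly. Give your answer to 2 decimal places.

P(θ) = 1 / (1 + exp(−a(θ − b)))
logit = ln(0.6600/0.3400) = 0.6633
θ = b + logit/(a) = 1.5 + 0.6633/2.0000 = 1.8316

1.83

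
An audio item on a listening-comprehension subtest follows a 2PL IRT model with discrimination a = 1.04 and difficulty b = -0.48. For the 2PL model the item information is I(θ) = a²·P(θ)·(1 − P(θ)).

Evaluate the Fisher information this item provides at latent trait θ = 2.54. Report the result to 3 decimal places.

P = 1/(1+e^{-3.1408}) = 0.9585
P(1−P) = 0.9585 × 0.0415 = 0.0397
I = a² × P(1−P) = 1.04² × 0.0397 = 0.04298

0.043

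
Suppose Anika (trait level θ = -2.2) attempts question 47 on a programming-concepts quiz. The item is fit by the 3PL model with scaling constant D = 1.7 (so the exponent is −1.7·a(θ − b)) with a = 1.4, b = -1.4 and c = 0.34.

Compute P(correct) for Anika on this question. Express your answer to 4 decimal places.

0.4256

P(θ) = c + (1 − c) · 1 / (1 + exp(−D·a(θ − b)))
Exponent: 1.7 × 1.4 × (-2.2 − (-1.4)) = -1.9040
1/(1 + e^{1.9040}) = 0.1297
P = 0.34 + 0.66 × 0.1297 = 0.4256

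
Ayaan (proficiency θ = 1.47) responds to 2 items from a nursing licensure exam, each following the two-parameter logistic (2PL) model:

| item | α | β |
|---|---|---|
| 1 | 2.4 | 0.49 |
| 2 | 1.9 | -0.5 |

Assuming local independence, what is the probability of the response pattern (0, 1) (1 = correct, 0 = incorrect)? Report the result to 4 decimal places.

P(θ) = 1 / (1 + exp(−α(θ − β)))
P_1 = 1/(1+e^{-2.3520}) = 0.9131
P_2 = 1/(1+e^{-3.7430}) = 0.9769
L = (1−P_1) × P_2 = 0.0869 × 0.9769 = 0.08490

0.0849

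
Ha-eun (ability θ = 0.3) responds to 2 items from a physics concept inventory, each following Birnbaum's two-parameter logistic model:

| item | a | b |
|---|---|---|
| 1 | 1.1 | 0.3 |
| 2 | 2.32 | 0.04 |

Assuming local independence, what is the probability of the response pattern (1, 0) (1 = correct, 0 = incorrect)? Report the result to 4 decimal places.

0.1768

P(θ) = 1 / (1 + exp(−a(θ − b)))
P_1 = 1/(1+e^{0.0000}) = 0.5000
P_2 = 1/(1+e^{-0.6032}) = 0.6464
L = P_1 × (1−P_2) = 0.5000 × 0.3536 = 0.17681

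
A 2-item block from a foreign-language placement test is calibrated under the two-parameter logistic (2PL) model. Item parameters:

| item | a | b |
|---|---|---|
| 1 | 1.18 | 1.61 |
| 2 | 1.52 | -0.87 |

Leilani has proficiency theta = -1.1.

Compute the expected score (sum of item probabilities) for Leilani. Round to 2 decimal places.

0.45

P(theta) = 1 / (1 + exp(−a(theta − b)))
P_1 = 1/(1+e^{3.1978}) = 0.0392
P_2 = 1/(1+e^{0.3496}) = 0.4135
E[score] = 0.0392 + 0.4135 = 0.4527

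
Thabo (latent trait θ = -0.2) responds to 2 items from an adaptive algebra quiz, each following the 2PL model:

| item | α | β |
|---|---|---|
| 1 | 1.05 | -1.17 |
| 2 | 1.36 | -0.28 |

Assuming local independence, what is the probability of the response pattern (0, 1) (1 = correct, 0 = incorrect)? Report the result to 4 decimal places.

P(θ) = 1 / (1 + exp(−α(θ − β)))
P_1 = 1/(1+e^{-1.0185}) = 0.7347
P_2 = 1/(1+e^{-0.1088}) = 0.5272
L = (1−P_1) × P_2 = 0.2653 × 0.5272 = 0.13987

0.1399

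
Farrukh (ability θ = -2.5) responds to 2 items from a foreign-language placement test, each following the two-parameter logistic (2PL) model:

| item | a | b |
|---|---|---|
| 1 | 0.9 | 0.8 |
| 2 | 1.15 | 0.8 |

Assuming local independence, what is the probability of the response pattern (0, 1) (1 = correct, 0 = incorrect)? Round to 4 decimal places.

0.0209

P(θ) = 1 / (1 + exp(−a(θ − b)))
P_1 = 1/(1+e^{2.9700}) = 0.0488
P_2 = 1/(1+e^{3.7950}) = 0.0220
L = (1−P_1) × P_2 = 0.9512 × 0.0220 = 0.02092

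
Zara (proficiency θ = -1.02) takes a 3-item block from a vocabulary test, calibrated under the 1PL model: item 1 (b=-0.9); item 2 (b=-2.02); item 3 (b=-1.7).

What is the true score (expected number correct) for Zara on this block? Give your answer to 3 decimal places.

1.865

P(θ) = 1 / (1 + exp(−(θ − b)))
P_1 = 1/(1+e^{0.1200}) = 0.4700
P_2 = 1/(1+e^{-1.0000}) = 0.7311
P_3 = 1/(1+e^{-0.6800}) = 0.6637
E[score] = 0.4700 + 0.7311 + 0.6637 = 1.8648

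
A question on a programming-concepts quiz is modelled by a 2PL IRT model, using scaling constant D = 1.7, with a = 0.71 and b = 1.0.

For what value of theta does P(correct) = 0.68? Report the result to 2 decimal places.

1.62

P(theta) = 1 / (1 + exp(−D·a(theta − b)))
logit = ln(0.6800/0.3200) = 0.7538
theta = b + logit/(1.7·a) = 1.0 + 0.7538/1.2070 = 1.6245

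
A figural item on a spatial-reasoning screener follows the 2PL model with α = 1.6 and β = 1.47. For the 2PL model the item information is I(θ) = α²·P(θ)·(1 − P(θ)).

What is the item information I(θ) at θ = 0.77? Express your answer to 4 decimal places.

P = 1/(1+e^{1.1200}) = 0.2460
P(1−P) = 0.2460 × 0.7540 = 0.1855
I = α² × P(1−P) = 1.6² × 0.1855 = 0.47485

0.4749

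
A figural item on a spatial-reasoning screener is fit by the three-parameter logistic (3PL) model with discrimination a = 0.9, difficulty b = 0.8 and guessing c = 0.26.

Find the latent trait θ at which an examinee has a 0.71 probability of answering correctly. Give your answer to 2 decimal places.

P(θ) = c + (1 − c) · 1 / (1 + exp(−a(θ − b)))
Remove guessing floor: (0.71 − 0.26)/(1 − 0.26) = 0.6081
logit = ln(0.6081/0.3919) = 0.4394
θ = b + logit/(a) = 0.8 + 0.4394/0.9000 = 1.2882

1.29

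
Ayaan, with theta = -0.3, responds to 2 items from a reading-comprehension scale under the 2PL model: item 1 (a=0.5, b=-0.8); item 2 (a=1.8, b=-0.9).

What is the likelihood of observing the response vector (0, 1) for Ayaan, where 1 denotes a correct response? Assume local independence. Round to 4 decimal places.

0.3268

P(theta) = 1 / (1 + exp(−a(theta − b)))
P_1 = 1/(1+e^{-0.2500}) = 0.5622
P_2 = 1/(1+e^{-1.0800}) = 0.7465
L = (1−P_1) × P_2 = 0.4378 × 0.7465 = 0.32683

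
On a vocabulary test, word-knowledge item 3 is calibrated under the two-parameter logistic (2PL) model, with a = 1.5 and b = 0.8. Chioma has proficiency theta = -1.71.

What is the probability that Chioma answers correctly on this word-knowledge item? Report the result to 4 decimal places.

0.0226

P(theta) = 1 / (1 + exp(−a(theta − b)))
Exponent: 1.5 × (-1.71 − 0.8) = -3.7650
1/(1 + e^{3.7650}) = 0.0226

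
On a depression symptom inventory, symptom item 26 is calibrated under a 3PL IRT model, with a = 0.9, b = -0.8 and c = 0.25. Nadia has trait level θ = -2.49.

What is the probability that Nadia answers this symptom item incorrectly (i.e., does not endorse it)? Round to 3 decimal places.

P(θ) = c + (1 − c) · 1 / (1 + exp(−a(θ − b)))
Exponent: 0.9 × (-2.49 − (-0.8)) = -1.5210
1/(1 + e^{1.5210}) = 0.1793
P = 0.25 + 0.75 × 0.1793 = 0.3845
P(incorrect) = 1 − 0.3845 = 0.6155

0.616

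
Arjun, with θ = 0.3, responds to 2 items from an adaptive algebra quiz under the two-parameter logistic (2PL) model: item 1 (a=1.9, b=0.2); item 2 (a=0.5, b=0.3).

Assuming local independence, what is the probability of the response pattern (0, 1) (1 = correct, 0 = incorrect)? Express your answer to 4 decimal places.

P(θ) = 1 / (1 + exp(−a(θ − b)))
P_1 = 1/(1+e^{-0.1900}) = 0.5474
P_2 = 1/(1+e^{0.0000}) = 0.5000
L = (1−P_1) × P_2 = 0.4526 × 0.5000 = 0.22632

0.2263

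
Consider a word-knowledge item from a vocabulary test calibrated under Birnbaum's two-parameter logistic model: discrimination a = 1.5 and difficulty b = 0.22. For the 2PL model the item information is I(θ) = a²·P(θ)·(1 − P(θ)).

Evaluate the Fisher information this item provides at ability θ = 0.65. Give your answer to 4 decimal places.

0.5078

P = 1/(1+e^{-0.6450}) = 0.6559
P(1−P) = 0.6559 × 0.3441 = 0.2257
I = a² × P(1−P) = 1.5² × 0.2257 = 0.50783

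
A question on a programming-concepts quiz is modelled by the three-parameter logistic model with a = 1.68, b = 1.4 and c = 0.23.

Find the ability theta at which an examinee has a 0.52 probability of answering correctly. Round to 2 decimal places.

P(theta) = c + (1 − c) · 1 / (1 + exp(−a(theta − b)))
Remove guessing floor: (0.52 − 0.23)/(1 − 0.23) = 0.3766
logit = ln(0.3766/0.6234) = -0.5039
theta = b + logit/(a) = 1.4 + (-0.5039)/1.6800 = 1.1001

1.10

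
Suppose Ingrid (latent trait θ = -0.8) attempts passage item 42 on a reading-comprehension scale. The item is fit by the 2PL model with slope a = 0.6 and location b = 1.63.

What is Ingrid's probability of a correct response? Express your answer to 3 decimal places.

0.189

P(θ) = 1 / (1 + exp(−a(θ − b)))
Exponent: 0.6 × (-0.8 − 1.63) = -1.4580
1/(1 + e^{1.4580}) = 0.1888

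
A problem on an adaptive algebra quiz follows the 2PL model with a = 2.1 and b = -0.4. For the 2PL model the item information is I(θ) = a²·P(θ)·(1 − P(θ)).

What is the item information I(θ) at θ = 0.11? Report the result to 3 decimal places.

P = 1/(1+e^{-1.0710}) = 0.7448
P(1−P) = 0.7448 × 0.2552 = 0.1901
I = a² × P(1−P) = 2.1² × 0.1901 = 0.83825

0.838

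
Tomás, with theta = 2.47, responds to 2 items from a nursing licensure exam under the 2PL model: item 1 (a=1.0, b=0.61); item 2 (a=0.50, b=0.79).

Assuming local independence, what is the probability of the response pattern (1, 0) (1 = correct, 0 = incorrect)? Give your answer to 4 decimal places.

0.2609

P(theta) = 1 / (1 + exp(−a(theta − b)))
P_1 = 1/(1+e^{-1.8600}) = 0.8653
P_2 = 1/(1+e^{-0.8400}) = 0.6985
L = P_1 × (1−P_2) = 0.8653 × 0.3015 = 0.26092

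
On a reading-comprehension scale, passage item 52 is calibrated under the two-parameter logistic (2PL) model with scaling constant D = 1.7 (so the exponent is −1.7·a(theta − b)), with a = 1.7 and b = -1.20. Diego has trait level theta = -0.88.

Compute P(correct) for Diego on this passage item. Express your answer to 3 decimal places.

0.716

P(theta) = 1 / (1 + exp(−D·a(theta − b)))
Exponent: 1.7 × 1.7 × (-0.88 − (-1.20)) = 0.9248
1/(1 + e^{-0.9248}) = 0.7160
P = 0.7160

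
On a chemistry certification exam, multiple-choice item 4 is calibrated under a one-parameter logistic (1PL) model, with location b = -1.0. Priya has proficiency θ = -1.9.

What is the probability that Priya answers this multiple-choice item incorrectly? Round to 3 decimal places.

P(θ) = 1 / (1 + exp(−(θ − b)))
Exponent: (-1.9 − (-1.0)) = -0.9000
1/(1 + e^{0.9000}) = 0.2891
P = 0.2891
P(incorrect) = 1 − 0.2891 = 0.7109

0.711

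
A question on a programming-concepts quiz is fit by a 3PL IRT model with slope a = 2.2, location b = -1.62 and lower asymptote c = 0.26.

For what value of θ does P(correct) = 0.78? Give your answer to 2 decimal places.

-1.23

P(θ) = c + (1 − c) · 1 / (1 + exp(−a(θ − b)))
Remove guessing floor: (0.78 − 0.26)/(1 − 0.26) = 0.7027
logit = ln(0.7027/0.2973) = 0.8602
θ = b + logit/(a) = -1.62 + 0.8602/2.2000 = -1.2290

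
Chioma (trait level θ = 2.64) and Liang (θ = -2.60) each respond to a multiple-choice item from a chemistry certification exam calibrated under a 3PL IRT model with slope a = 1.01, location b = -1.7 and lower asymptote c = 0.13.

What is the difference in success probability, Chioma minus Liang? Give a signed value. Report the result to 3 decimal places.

P(θ) = c + (1 − c) · 1 / (1 + exp(−a(θ − b)))
P(Chioma) = 0.9893  [exponent 4.3834]
P(Liang) = 0.3799  [exponent -0.9090]
Difference = 0.9893 − 0.3799 = 0.6094

0.609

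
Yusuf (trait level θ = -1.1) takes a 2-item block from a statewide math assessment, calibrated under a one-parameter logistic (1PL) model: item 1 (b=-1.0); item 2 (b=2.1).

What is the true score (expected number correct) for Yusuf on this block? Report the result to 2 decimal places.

P(θ) = 1 / (1 + exp(−(θ − b)))
P_1 = 1/(1+e^{0.1000}) = 0.4750
P_2 = 1/(1+e^{3.2000}) = 0.0392
E[score] = 0.4750 + 0.0392 = 0.5142

0.51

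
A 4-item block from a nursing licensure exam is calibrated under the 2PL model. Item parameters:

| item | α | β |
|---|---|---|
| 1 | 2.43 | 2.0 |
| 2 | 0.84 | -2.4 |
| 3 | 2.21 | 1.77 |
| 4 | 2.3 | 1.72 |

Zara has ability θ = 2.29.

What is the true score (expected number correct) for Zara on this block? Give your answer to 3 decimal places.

3.197

P(θ) = 1 / (1 + exp(−α(θ − β)))
P_1 = 1/(1+e^{-0.7047}) = 0.6692
P_2 = 1/(1+e^{-3.9396}) = 0.9809
P_3 = 1/(1+e^{-1.1492}) = 0.7594
P_4 = 1/(1+e^{-1.3110}) = 0.7877
E[score] = 0.6692 + 0.9809 + 0.7594 + 0.7877 = 3.1972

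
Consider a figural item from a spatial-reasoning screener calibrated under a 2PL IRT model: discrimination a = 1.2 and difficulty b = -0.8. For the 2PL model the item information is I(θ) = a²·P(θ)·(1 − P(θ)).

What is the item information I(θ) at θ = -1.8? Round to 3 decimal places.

P = 1/(1+e^{1.2000}) = 0.2315
P(1−P) = 0.2315 × 0.7685 = 0.1779
I = a² × P(1−P) = 1.2² × 0.1779 = 0.25617

0.256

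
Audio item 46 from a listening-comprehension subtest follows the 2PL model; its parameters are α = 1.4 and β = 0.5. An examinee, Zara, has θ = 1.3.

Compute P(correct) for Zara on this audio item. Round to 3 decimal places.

0.754

P(θ) = 1 / (1 + exp(−α(θ − β)))
Exponent: 1.4 × (1.3 − 0.5) = 1.1200
1/(1 + e^{-1.1200}) = 0.7540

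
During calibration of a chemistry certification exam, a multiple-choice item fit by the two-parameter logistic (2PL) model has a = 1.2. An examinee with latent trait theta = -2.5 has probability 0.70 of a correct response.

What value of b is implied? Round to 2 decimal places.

-3.21

P(theta) = 1 / (1 + exp(−a(theta − b)))
logit(0.70) = ln(0.70/0.30) = 0.8473
b = theta − logit/(a) = -2.5 − 0.8473/1.2000 = -3.2061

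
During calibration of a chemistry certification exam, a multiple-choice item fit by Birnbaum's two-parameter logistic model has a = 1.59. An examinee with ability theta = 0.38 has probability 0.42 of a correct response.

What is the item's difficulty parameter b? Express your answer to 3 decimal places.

P(theta) = 1 / (1 + exp(−a(theta − b)))
logit(0.42) = ln(0.42/0.58) = -0.3228
b = theta − logit/(a) = 0.38 − (-0.3228)/1.5900 = 0.5830

0.583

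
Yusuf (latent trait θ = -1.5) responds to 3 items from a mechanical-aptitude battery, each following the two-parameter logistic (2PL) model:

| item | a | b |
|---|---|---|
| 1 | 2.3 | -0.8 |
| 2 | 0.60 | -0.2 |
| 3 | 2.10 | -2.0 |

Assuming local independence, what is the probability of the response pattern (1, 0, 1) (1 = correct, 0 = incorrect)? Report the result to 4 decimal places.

0.0846

P(θ) = 1 / (1 + exp(−a(θ − b)))
P_1 = 1/(1+e^{1.6100}) = 0.1666
P_2 = 1/(1+e^{0.7800}) = 0.3143
P_3 = 1/(1+e^{-1.0500}) = 0.7408
L = P_1 × (1−P_2) × P_3 = 0.1666 × 0.6857 × 0.7408 = 0.08462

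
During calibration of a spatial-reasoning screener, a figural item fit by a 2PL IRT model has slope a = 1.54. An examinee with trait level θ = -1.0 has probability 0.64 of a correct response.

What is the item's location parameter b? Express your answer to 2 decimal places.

-1.37

P(θ) = 1 / (1 + exp(−a(θ − b)))
logit(0.64) = ln(0.64/0.36) = 0.5754
b = θ − logit/(a) = -1.0 − 0.5754/1.5400 = -1.3736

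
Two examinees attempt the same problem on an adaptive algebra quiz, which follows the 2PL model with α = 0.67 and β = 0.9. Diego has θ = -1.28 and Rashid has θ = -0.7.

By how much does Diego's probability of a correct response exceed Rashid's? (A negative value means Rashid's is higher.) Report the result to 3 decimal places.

P(θ) = 1 / (1 + exp(−α(θ − β)))
P(Diego) = 0.1884  [exponent -1.4606]
P(Rashid) = 0.2550  [exponent -1.0720]
Difference = 0.1884 − 0.2550 = -0.0666

-0.067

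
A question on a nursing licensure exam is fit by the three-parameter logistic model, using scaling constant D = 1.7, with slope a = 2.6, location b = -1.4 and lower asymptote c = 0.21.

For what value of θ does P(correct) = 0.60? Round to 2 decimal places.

-1.41

P(θ) = c + (1 − c) · 1 / (1 + exp(−D·a(θ − b)))
Remove guessing floor: (0.60 − 0.21)/(1 − 0.21) = 0.4937
logit = ln(0.4937/0.5063) = -0.0253
θ = b + logit/(1.7·a) = -1.4 + (-0.0253)/4.4200 = -1.4057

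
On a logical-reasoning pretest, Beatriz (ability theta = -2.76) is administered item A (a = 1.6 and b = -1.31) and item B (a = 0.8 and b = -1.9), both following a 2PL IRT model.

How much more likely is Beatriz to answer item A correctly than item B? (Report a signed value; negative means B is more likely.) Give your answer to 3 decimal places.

-0.245

P(theta) = 1 / (1 + exp(−a(theta − b)))
P_A = 0.0895
P_B = 0.3345
P_A − P_B = -0.2450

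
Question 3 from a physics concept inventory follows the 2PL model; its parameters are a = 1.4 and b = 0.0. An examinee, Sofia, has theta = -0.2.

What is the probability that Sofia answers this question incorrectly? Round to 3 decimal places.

P(theta) = 1 / (1 + exp(−a(theta − b)))
Exponent: 1.4 × (-0.2 − 0.0) = -0.2800
1/(1 + e^{0.2800}) = 0.4305
P(incorrect) = 1 − 0.4305 = 0.5695

0.570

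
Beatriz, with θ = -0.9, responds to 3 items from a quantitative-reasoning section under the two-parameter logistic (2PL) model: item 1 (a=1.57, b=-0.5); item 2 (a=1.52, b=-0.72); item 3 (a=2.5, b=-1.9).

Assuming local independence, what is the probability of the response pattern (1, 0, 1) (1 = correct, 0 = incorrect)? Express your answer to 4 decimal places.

P(θ) = 1 / (1 + exp(−a(θ − b)))
P_1 = 1/(1+e^{0.6280}) = 0.3480
P_2 = 1/(1+e^{0.2736}) = 0.4320
P_3 = 1/(1+e^{-2.5000}) = 0.9241
L = P_1 × (1−P_2) × P_3 = 0.3480 × 0.5680 × 0.9241 = 0.18264

0.1826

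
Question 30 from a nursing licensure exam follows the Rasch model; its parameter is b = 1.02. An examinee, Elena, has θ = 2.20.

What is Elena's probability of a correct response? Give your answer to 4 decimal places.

P(θ) = 1 / (1 + exp(−(θ − b)))
Exponent: (2.20 − 1.02) = 1.1800
1/(1 + e^{-1.1800}) = 0.7649
P = 0.7649

0.7649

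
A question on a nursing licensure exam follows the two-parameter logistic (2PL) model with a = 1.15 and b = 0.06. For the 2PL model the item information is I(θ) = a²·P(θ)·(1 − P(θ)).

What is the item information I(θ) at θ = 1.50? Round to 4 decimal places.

0.1780

P = 1/(1+e^{-1.6560}) = 0.8397
P(1−P) = 0.8397 × 0.1603 = 0.1346
I = a² × P(1−P) = 1.15² × 0.1346 = 0.17801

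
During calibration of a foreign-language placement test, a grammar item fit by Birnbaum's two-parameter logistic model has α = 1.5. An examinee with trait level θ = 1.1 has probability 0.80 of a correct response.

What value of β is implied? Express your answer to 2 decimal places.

P(θ) = 1 / (1 + exp(−α(θ − β)))
logit(0.80) = ln(0.80/0.20) = 1.3863
β = θ − logit/(α) = 1.1 − 1.3863/1.5000 = 0.1758

0.18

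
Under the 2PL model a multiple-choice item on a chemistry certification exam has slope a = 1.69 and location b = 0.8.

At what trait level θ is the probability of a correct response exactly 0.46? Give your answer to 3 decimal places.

0.705

P(θ) = 1 / (1 + exp(−a(θ − b)))
logit = ln(0.4600/0.5400) = -0.1603
θ = b + logit/(a) = 0.8 + (-0.1603)/1.6900 = 0.7051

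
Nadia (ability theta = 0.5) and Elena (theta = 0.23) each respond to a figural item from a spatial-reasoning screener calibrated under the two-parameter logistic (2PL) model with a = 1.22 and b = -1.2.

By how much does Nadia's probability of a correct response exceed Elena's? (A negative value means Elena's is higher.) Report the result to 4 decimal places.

P(theta) = 1 / (1 + exp(−a(theta − b)))
P(Nadia) = 0.8884  [exponent 2.0740]
P(Elena) = 0.8513  [exponent 1.7446]
Difference = 0.8884 − 0.8513 = 0.0371

0.0371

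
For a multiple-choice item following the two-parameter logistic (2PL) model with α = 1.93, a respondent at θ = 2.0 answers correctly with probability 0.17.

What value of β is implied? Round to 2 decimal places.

P(θ) = 1 / (1 + exp(−α(θ − β)))
logit(0.17) = ln(0.17/0.83) = -1.5856
β = θ − logit/(α) = 2.0 − (-1.5856)/1.9300 = 2.8216

2.82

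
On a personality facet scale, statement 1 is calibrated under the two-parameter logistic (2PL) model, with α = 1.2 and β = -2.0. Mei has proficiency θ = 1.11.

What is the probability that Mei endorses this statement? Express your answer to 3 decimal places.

P(θ) = 1 / (1 + exp(−α(θ − β)))
Exponent: 1.2 × (1.11 − (-2.0)) = 3.7320
1/(1 + e^{-3.7320}) = 0.9766

0.977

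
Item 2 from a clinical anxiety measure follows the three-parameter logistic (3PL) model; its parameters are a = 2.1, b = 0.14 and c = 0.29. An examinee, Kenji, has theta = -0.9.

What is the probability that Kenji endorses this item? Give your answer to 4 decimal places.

P(theta) = c + (1 − c) · 1 / (1 + exp(−a(theta − b)))
Exponent: 2.1 × (-0.9 − 0.14) = -2.1840
1/(1 + e^{2.1840}) = 0.1012
P = 0.29 + 0.71 × 0.1012 = 0.3618

0.3618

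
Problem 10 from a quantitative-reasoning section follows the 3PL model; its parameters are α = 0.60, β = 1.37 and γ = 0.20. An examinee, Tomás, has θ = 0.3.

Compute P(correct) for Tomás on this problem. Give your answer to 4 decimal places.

P(θ) = γ + (1 − γ) · 1 / (1 + exp(−α(θ − β)))
Exponent: 0.60 × (0.3 − 1.37) = -0.6420
1/(1 + e^{0.6420}) = 0.3448
P = 0.20 + 0.80 × 0.3448 = 0.4758

0.4758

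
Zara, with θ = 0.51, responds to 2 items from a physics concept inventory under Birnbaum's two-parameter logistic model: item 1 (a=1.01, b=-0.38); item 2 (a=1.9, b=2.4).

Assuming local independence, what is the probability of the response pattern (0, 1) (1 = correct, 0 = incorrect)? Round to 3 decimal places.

0.008

P(θ) = 1 / (1 + exp(−a(θ − b)))
P_1 = 1/(1+e^{-0.8989}) = 0.7107
P_2 = 1/(1+e^{3.5910}) = 0.0268
L = (1−P_1) × P_2 = 0.2893 × 0.0268 = 0.00776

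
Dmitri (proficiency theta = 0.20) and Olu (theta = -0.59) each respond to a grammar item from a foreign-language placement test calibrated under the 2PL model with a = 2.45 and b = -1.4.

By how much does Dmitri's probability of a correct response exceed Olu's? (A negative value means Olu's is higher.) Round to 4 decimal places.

0.1014

P(theta) = 1 / (1 + exp(−a(theta − b)))
P(Dmitri) = 0.9805  [exponent 3.9200]
P(Olu) = 0.8792  [exponent 1.9845]
Difference = 0.9805 − 0.8792 = 0.1014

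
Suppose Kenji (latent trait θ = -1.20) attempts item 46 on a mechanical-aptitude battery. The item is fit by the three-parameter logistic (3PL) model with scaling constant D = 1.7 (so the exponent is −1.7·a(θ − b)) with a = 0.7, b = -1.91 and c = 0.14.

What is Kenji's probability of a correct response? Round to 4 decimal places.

0.7416

P(θ) = c + (1 − c) · 1 / (1 + exp(−D·a(θ − b)))
Exponent: 1.7 × 0.7 × (-1.20 − (-1.91)) = 0.8449
1/(1 + e^{-0.8449}) = 0.6995
P = 0.14 + 0.86 × 0.6995 = 0.7416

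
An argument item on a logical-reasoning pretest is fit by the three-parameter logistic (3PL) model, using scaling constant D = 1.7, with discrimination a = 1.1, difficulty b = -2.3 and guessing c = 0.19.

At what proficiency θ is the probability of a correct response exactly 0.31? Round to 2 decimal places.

-3.24

P(θ) = c + (1 − c) · 1 / (1 + exp(−D·a(θ − b)))
Remove guessing floor: (0.31 − 0.19)/(1 − 0.19) = 0.1481
logit = ln(0.1481/0.8519) = -1.7492
θ = b + logit/(1.7·a) = -2.3 + (-1.7492)/1.8700 = -3.2354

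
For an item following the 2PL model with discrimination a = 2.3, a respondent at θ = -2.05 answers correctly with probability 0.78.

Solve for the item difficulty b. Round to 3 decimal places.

-2.600

P(θ) = 1 / (1 + exp(−a(θ − b)))
logit(0.78) = ln(0.78/0.22) = 1.2657
b = θ − logit/(a) = -2.05 − 1.2657/2.3000 = -2.6003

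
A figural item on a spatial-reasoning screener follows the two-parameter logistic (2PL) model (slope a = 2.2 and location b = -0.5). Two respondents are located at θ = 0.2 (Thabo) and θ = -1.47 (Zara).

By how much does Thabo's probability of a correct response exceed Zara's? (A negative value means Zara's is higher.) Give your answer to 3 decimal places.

0.718

P(θ) = 1 / (1 + exp(−a(θ − b)))
P(Thabo) = 0.8235  [exponent 1.5400]
P(Zara) = 0.1058  [exponent -2.1340]
Difference = 0.8235 − 0.1058 = 0.7176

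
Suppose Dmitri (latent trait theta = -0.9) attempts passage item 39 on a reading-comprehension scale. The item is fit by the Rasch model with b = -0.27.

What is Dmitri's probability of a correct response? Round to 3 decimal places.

P(theta) = 1 / (1 + exp(−(theta − b)))
Exponent: (-0.9 − (-0.27)) = -0.6300
1/(1 + e^{0.6300}) = 0.3475
P = 0.3475

0.348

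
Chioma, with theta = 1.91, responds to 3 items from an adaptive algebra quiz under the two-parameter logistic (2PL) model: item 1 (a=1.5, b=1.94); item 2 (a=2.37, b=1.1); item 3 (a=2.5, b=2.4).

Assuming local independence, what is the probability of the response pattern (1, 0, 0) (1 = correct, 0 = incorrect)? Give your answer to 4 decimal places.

P(theta) = 1 / (1 + exp(−a(theta − b)))
P_1 = 1/(1+e^{0.0450}) = 0.4888
P_2 = 1/(1+e^{-1.9197}) = 0.8721
P_3 = 1/(1+e^{1.2250}) = 0.2271
L = P_1 × (1−P_2) × (1−P_3) = 0.4888 × 0.1279 × 0.7729 = 0.04832

0.0483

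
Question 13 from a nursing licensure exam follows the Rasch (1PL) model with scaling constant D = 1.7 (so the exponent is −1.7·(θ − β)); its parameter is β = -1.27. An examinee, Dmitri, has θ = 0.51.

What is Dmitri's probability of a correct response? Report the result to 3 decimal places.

0.954

P(θ) = 1 / (1 + exp(−D·(θ − β)))
Exponent: 1.7 × (0.51 − (-1.27)) = 3.0260
1/(1 + e^{-3.0260}) = 0.9537
P = 0.9537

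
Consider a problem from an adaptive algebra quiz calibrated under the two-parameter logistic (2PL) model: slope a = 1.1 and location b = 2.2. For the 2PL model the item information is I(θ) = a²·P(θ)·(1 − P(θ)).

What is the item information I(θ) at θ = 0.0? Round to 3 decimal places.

P = 1/(1+e^{2.4200}) = 0.0817
P(1−P) = 0.0817 × 0.9183 = 0.0750
I = a² × P(1−P) = 1.1² × 0.0750 = 0.09074

0.091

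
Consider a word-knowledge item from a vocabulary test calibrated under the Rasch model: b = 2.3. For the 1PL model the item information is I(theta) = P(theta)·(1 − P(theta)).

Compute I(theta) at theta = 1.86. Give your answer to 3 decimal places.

0.238

P = 1/(1+e^{0.4400}) = 0.3917
P(1−P) = 0.3917 × 0.6083 = 0.2383
I = P(1−P) = 0.23828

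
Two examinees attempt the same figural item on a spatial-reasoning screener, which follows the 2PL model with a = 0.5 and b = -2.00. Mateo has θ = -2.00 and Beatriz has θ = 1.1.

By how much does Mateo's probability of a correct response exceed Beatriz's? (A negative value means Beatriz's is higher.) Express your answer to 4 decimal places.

-0.3249

P(θ) = 1 / (1 + exp(−a(θ − b)))
P(Mateo) = 0.5000  [exponent 0.0000]
P(Beatriz) = 0.8249  [exponent 1.5500]
Difference = 0.5000 − 0.8249 = -0.3249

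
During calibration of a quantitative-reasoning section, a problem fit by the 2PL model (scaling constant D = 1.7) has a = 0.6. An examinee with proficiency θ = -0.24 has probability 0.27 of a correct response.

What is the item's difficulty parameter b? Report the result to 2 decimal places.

P(θ) = 1 / (1 + exp(−D·a(θ − b)))
logit(0.27) = ln(0.27/0.73) = -0.9946
b = θ − logit/(1.7·a) = -0.24 − (-0.9946)/1.0200 = 0.7351

0.74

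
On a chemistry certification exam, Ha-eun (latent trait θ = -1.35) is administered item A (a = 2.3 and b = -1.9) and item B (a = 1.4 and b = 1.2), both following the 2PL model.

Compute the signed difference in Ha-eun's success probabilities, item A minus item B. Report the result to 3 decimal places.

0.753

P(θ) = 1 / (1 + exp(−a(θ − b)))
P_A = 0.7799
P_B = 0.0274
P_A − P_B = 0.7525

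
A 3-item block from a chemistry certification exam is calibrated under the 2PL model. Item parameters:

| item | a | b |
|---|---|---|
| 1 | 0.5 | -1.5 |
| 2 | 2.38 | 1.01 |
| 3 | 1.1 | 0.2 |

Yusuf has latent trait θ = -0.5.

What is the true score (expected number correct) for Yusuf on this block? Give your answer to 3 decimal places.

P(θ) = 1 / (1 + exp(−a(θ − b)))
P_1 = 1/(1+e^{-0.5000}) = 0.6225
P_2 = 1/(1+e^{3.5938}) = 0.0268
P_3 = 1/(1+e^{0.7700}) = 0.3165
E[score] = 0.6225 + 0.0268 + 0.3165 = 0.9657

0.966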